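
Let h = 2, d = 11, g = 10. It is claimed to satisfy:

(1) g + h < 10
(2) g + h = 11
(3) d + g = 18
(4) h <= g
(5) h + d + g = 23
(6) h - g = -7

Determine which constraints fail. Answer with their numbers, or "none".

Constraints 1, 2, 3, 6 do not hold.

(1) g + h = 10 + 2 = 12; 12 ≥ 10, bound 10 not met  FAIL
(2) g + h = 10 + 2 = 12, not 11  FAIL
(3) d + g = 11 + 10 = 21, not 18  FAIL
(4) h = 2, g = 10; 2 ≤ 10  OK
(5) h + d + g = 2 + 11 + 10 = 23  OK
(6) h - g = 2 - 10 = -8, not -7  FAIL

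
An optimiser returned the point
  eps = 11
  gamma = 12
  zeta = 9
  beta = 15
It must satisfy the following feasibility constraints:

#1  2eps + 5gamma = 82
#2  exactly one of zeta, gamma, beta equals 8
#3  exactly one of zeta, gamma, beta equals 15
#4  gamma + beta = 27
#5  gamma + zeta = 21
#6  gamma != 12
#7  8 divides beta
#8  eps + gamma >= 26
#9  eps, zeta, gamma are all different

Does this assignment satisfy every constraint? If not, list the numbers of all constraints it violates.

Violated: 2, 6, 7, and 8.

#1 2eps + 5gamma = 2(11) + 5(12) = 82 — holds.
#2 zeta=9, gamma=12, beta=15; 0 of them equal 8, not exactly one — fails.
#3 zeta=9, gamma=12, beta=15; 1 of them equals 15 — holds.
#4 gamma + beta = 12 + 15 = 27 — holds.
#5 gamma + zeta = 12 + 9 = 21 — holds.
#6 gamma = 12, but 12 is required to differ — fails.
#7 15 = 8*1 + 7, so 8 does not divide 15 — fails.
#8 eps + gamma = 11 + 12 = 23; 23 < 26, bound 26 not met — fails.
#9 values 11, 9, 12 are pairwise distinct — holds.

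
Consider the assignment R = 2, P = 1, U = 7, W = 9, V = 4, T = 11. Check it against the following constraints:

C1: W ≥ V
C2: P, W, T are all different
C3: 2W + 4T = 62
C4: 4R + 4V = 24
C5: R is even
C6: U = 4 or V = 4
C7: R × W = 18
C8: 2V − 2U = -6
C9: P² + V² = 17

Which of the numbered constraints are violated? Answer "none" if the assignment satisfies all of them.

C1: W = 9, V = 4; 9 ≥ 4 — holds.
C2: values 1, 9, 11 are pairwise distinct — holds.
C3: 2W + 4T = 2(9) + 4(11) = 62 — holds.
C4: 4R + 4V = 4(2) + 4(4) = 24 — holds.
C5: R = 2 is even — holds.
C6: U = 7 ≠ 4, but V = 4 = 4 (second disjunct) — holds.
C7: R × W = 2 × 9 = 18 — holds.
C8: 2V − 2U = 2(4) − 2(7) = -6 — holds.
C9: P² + V² = 1² + 4² = 1 + 16 = 17 — holds.

All constraints are satisfied.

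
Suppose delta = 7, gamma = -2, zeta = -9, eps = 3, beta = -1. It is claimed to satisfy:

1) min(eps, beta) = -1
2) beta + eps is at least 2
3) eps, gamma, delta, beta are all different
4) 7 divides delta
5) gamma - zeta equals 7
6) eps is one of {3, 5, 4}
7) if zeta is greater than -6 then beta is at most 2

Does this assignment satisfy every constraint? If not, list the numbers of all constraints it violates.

No violations.

1) min(3, -1) = -1 — OK.
2) beta + eps = -1 + 3 = 2; 2 ≥ 2 — OK.
3) values 3, -2, 7, -1 are pairwise distinct — OK.
4) 7 / 7 = 1, so 7 divides 7 — OK.
5) gamma - zeta = -2 - (-9) = 7 — OK.
6) eps = 3 is in {3, 5, 4} — OK.
7) zeta = -9, not > -6; antecedent false, conditional vacuously true — OK.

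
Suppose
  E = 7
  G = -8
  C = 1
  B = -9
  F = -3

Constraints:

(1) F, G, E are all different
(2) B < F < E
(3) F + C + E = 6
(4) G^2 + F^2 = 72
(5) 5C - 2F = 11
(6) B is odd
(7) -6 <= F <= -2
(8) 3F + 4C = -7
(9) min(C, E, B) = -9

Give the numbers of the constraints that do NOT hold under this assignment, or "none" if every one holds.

The assignment fails constraints 3, 4, and 8.

(1) values -3, -8, 7 are pairwise distinct — holds.
(2) values -9 < -3 < 7 — holds.
(3) F + C + E = -3 + 1 + 7 = 5, not 6 — does not hold.
(4) G^2 + F^2 = (-8)^2 + (-3)^2 = 64 + 9 = 73, not 72 — does not hold.
(5) 5C - 2F = 5(1) - 2(-3) = 11 — holds.
(6) B = -9 is odd — holds.
(7) F = -3 lies in [-6, -2] — holds.
(8) 3F + 4C = 3(-3) + 4(1) = -5, not -7 — does not hold.
(9) min(1, 7, -9) = -9 — holds.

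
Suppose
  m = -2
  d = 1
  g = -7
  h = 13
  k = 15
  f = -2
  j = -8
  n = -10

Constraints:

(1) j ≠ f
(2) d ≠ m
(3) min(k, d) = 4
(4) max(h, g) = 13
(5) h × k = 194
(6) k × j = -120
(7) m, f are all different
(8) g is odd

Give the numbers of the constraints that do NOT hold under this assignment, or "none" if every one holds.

Constraints 3, 5, and 7 do not hold.

(1) j = -8, f = -2; distinct  ✓
(2) d = 1, m = -2; distinct  ✓
(3) min(15, 1) = 1, not 4  ✗
(4) max(13, -7) = 13  ✓
(5) h × k = 13 × 15 = 195, not 194  ✗
(6) k × j = 15 × (-8) = -120  ✓
(7) m = f = -2, not all different  ✗
(8) g = -7 is odd  ✓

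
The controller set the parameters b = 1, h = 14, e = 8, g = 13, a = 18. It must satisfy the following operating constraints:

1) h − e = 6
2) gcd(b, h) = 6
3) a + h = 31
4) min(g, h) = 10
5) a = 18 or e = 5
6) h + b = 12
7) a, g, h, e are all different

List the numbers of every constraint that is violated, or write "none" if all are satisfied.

1) h − e = 14 − 8 = 6 — satisfied.
2) gcd(1, 14) = 1, not 6 — violated.
3) a + h = 18 + 14 = 32, not 31 — violated.
4) min(13, 14) = 13, not 10 — violated.
5) a = 18 = 18 (first disjunct) — satisfied.
6) h + b = 14 + 1 = 15, not 12 — violated.
7) values 18, 13, 14, 8 are pairwise distinct — satisfied.

The assignment fails constraints 2, 3, 4, and 6.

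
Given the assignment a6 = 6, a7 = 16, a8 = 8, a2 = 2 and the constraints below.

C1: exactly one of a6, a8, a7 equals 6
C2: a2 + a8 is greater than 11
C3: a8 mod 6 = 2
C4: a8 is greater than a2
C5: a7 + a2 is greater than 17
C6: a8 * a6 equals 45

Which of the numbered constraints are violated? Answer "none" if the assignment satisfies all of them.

C1: a6=6, a8=8, a7=16; 1 of them equals 6  true
C2: a2 + a8 = 2 + 8 = 10; 10 ≤ 11, bound 11 not met  false
C3: 8 mod 6 = 2  true
C4: a8 = 8, a2 = 2; 8 > 2  true
C5: a7 + a2 = 16 + 2 = 18; 18 > 17  true
C6: a8 * a6 = 8 * 6 = 48, not 45  false

Violated: 2 and 6.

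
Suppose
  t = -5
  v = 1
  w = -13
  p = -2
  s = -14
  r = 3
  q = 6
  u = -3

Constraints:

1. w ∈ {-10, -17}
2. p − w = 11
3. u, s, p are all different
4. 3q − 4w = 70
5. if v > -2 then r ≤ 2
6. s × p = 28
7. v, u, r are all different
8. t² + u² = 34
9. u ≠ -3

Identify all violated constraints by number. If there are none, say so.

Violated: 1, 5, and 9.

1. w = -13 is not in {-10, -17}  no
2. p − w = -2 − (-13) = 11  yes
3. values -3, -14, -2 are pairwise distinct  yes
4. 3q − 4w = 3(6) − 4(-13) = 70  yes
5. v = 1 > -2, so we need r ≤ 2; but r = 3 > 2  no
6. s × p = -14 × (-2) = 28  yes
7. values 1, -3, 3 are pairwise distinct  yes
8. t² + u² = (-5)² + (-3)² = 25 + 9 = 34  yes
9. u = -3, but -3 is required to differ  no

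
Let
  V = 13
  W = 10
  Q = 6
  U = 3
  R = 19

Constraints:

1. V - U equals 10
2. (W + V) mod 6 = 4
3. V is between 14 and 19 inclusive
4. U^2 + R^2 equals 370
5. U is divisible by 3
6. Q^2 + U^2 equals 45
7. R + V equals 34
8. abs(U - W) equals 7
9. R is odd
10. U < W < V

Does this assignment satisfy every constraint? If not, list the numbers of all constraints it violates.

Violated: 2, 3, 7.

1. V - U = 13 - 3 = 10  holds
2. W + V = 23; 23 mod 6 = 5, not 4  fails
3. V = 13 is outside [14, 19]  fails
4. U^2 + R^2 = 3^2 + 19^2 = 9 + 361 = 370  holds
5. 3 / 3 = 1, so 3 divides 3  holds
6. Q^2 + U^2 = 6^2 + 3^2 = 36 + 9 = 45  holds
7. R + V = 19 + 13 = 32, not 34  fails
8. abs(3 - 10) = 7  holds
9. R = 19 is odd  holds
10. values 3 < 10 < 13  holds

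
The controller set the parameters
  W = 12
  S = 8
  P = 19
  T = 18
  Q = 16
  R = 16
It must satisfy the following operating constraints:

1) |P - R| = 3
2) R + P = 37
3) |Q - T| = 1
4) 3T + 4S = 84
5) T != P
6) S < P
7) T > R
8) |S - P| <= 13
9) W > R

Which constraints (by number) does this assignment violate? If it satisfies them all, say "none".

1) |19 - 16| = 3  holds
2) R + P = 16 + 19 = 35, not 37  fails
3) |16 - 18| = 2, not 1  fails
4) 3T + 4S = 3(18) + 4(8) = 86, not 84  fails
5) T = 18, P = 19; distinct  holds
6) S = 8, P = 19; 8 < 19  holds
7) T = 18, R = 16; 18 > 16  holds
8) |8 - 19| = 11; 11 ≤ 13  holds
9) W = 12, R = 16; 12 ≤ 16 (want >)  fails

Constraints 2, 3, 4, 9 do not hold.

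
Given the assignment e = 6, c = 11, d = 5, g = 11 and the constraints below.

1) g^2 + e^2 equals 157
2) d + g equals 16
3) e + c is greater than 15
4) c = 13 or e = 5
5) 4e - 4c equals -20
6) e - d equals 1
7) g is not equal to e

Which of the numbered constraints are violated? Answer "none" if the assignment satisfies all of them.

1) g^2 + e^2 = 11^2 + 6^2 = 121 + 36 = 157 — satisfied.
2) d + g = 5 + 11 = 16 — satisfied.
3) e + c = 6 + 11 = 17; 17 > 15 — satisfied.
4) c = 11 ≠ 13 and e = 6 ≠ 5; both disjuncts false — violated.
5) 4e - 4c = 4(6) - 4(11) = -20 — satisfied.
6) e - d = 6 - 5 = 1 — satisfied.
7) g = 11, e = 6; distinct — satisfied.

Violated: 4.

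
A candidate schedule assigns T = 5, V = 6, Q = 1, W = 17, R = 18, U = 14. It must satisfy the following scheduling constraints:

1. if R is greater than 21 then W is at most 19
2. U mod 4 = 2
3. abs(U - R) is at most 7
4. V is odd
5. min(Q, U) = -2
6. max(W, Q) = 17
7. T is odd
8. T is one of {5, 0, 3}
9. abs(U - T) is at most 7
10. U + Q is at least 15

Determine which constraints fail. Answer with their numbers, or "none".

Constraints 4, 5, 9 do not hold.

1. R = 18, not > 21; antecedent false, conditional vacuously true — holds.
2. 14 mod 4 = 2 — holds.
3. abs(14 - 18) = 4; 4 ≤ 7 — holds.
4. V = 6 is even — does not hold.
5. min(1, 14) = 1, not -2 — does not hold.
6. max(17, 1) = 17 — holds.
7. T = 5 is odd — holds.
8. T = 5 is in {5, 0, 3} — holds.
9. abs(14 - 5) = 9; 9 > 7, exceeds bound 7 — does not hold.
10. U + Q = 14 + 1 = 15; 15 ≥ 15 — holds.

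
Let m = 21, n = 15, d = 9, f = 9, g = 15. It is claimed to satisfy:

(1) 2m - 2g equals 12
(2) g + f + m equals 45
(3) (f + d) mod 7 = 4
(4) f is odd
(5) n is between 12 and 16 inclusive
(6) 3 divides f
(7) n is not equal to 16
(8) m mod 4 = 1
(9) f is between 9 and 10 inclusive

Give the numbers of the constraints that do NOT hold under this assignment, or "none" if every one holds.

Yes — all constraints hold.

(1) 2m - 2g = 2(21) - 2(15) = 12 — satisfied.
(2) g + f + m = 15 + 9 + 21 = 45 — satisfied.
(3) f + d = 18; 18 mod 7 = 4 — satisfied.
(4) f = 9 is odd — satisfied.
(5) n = 15 lies in [12, 16] — satisfied.
(6) 9 / 3 = 3, so 3 divides 9 — satisfied.
(7) n = 15, and 15 ≠ 16 — satisfied.
(8) 21 mod 4 = 1 — satisfied.
(9) f = 9 lies in [9, 10] — satisfied.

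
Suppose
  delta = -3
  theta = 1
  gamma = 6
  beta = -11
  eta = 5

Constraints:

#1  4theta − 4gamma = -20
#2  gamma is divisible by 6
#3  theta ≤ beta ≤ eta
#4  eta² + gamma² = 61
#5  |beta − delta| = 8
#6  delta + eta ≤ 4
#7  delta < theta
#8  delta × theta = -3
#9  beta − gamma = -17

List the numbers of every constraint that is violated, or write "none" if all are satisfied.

Constraint 3 does not hold.

#1 4theta − 4gamma = 4(1) − 4(6) = -20 — holds.
#2 6 / 6 = 1, so 6 divides 6 — holds.
#3 values 1, -11, 5; theta = 1 is not ≤ beta = -11 — fails.
#4 eta² + gamma² = 5² + 6² = 25 + 36 = 61 — holds.
#5 |-11 − (-3)| = 8 — holds.
#6 delta + eta = -3 + 5 = 2; 2 ≤ 4 — holds.
#7 delta = -3, theta = 1; -3 < 1 — holds.
#8 delta × theta = -3 × 1 = -3 — holds.
#9 beta − gamma = -11 − 6 = -17 — holds.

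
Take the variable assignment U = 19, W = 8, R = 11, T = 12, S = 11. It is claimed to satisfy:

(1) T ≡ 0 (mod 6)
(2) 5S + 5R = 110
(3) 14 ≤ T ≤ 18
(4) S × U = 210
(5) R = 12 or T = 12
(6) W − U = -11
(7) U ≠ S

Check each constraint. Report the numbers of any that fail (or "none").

Constraints 3, 4 do not hold.

(1) 12 mod 6 = 0 — OK.
(2) 5S + 5R = 5(11) + 5(11) = 110 — OK.
(3) T = 12 is outside [14, 18] — violated.
(4) S × U = 11 × 19 = 209, not 210 — violated.
(5) R = 11 ≠ 12, but T = 12 = 12 (second disjunct) — OK.
(6) W − U = 8 − 19 = -11 — OK.
(7) U = 19, S = 11; distinct — OK.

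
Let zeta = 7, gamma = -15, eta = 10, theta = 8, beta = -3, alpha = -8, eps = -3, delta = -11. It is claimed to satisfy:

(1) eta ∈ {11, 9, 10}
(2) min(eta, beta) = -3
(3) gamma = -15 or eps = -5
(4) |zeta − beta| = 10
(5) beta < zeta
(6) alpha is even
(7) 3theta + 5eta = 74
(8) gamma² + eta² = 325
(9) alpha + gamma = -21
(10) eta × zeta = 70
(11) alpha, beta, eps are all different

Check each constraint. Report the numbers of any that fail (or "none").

(1) eta = 10 is in {11, 9, 10} — OK.
(2) min(10, -3) = -3 — OK.
(3) gamma = -15 = -15 (first disjunct) — OK.
(4) |7 − (-3)| = 10 — OK.
(5) beta = -3, zeta = 7; -3 < 7 — OK.
(6) alpha = -8 is even — OK.
(7) 3theta + 5eta = 3(8) + 5(10) = 74 — OK.
(8) gamma² + eta² = (-15)² + 10² = 225 + 100 = 325 — OK.
(9) alpha + gamma = -8 + (-15) = -23, not -21 — violated.
(10) eta × zeta = 10 × 7 = 70 — OK.
(11) beta = eps = -3, not all different — violated.

No — constraints 9 and 11 are not satisfied.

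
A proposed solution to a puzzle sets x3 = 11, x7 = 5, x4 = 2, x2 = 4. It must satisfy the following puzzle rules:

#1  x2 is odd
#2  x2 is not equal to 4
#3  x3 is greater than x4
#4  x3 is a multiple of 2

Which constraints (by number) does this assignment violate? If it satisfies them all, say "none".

No — constraints 1, 2, and 4 are not satisfied.

#1 x2 = 4 is even  no
#2 x2 = 4, but 4 is required to differ  no
#3 x3 = 11, x4 = 2; 11 > 2  yes
#4 11 = 2*5 + 1, so 2 does not divide 11  no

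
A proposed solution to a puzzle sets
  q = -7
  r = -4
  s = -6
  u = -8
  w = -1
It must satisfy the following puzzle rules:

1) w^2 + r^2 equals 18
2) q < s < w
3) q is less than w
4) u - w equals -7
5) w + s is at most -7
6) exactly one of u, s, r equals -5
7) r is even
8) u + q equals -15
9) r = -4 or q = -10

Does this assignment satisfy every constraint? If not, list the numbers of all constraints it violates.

1) w^2 + r^2 = (-1)^2 + (-4)^2 = 1 + 16 = 17, not 18 — violated.
2) values -7 < -6 < -1 — OK.
3) q = -7, w = -1; -7 < -1 — OK.
4) u - w = -8 - (-1) = -7 — OK.
5) w + s = -1 + (-6) = -7; -7 ≤ -7 — OK.
6) u=-8, s=-6, r=-4; 0 of them equal -5, not exactly one — violated.
7) r = -4 is even — OK.
8) u + q = -8 + (-7) = -15 — OK.
9) r = -4 = -4 (first disjunct) — OK.

The assignment fails constraints 1, 6.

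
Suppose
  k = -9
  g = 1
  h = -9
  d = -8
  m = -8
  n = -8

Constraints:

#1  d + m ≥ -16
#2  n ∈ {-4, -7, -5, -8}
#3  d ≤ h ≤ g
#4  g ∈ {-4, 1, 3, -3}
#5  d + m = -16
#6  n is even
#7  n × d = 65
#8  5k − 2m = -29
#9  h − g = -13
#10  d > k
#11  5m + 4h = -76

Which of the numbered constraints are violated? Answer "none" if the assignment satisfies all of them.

No — constraints 3, 7, and 9 are not satisfied.

#1 d + m = -8 + (-8) = -16; -16 ≥ -16 — holds.
#2 n = -8 is in {-4, -7, -5, -8} — holds.
#3 values -8, -9, 1; d = -8 is not ≤ h = -9 — does not hold.
#4 g = 1 is in {-4, 1, 3, -3} — holds.
#5 d + m = -8 + (-8) = -16 — holds.
#6 n = -8 is even — holds.
#7 n × d = -8 × (-8) = 64, not 65 — does not hold.
#8 5k − 2m = 5(-9) − 2(-8) = -29 — holds.
#9 h − g = -9 − 1 = -10, not -13 — does not hold.
#10 d = -8, k = -9; -8 > -9 — holds.
#11 5m + 4h = 5(-8) + 4(-9) = -76 — holds.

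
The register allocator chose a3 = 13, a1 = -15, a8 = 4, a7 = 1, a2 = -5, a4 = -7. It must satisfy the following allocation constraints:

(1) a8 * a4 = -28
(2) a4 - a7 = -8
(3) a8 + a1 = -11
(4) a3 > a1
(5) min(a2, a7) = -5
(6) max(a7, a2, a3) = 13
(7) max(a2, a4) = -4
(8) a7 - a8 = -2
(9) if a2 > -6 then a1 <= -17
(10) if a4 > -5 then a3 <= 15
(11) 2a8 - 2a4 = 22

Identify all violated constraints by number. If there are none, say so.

No — constraints 7, 8, and 9 are not satisfied.

(1) a8 * a4 = 4 * (-7) = -28  yes
(2) a4 - a7 = -7 - 1 = -8  yes
(3) a8 + a1 = 4 + (-15) = -11  yes
(4) a3 = 13, a1 = -15; 13 > -15  yes
(5) min(-5, 1) = -5  yes
(6) max(1, -5, 13) = 13  yes
(7) max(-5, -7) = -5, not -4  no
(8) a7 - a8 = 1 - 4 = -3, not -2  no
(9) a2 = -5 > -6, so we need a1 ≤ -17; but a1 = -15 > -17  no
(10) a4 = -7, not > -5; antecedent false, conditional vacuously true  yes
(11) 2a8 - 2a4 = 2(4) - 2(-7) = 22  yes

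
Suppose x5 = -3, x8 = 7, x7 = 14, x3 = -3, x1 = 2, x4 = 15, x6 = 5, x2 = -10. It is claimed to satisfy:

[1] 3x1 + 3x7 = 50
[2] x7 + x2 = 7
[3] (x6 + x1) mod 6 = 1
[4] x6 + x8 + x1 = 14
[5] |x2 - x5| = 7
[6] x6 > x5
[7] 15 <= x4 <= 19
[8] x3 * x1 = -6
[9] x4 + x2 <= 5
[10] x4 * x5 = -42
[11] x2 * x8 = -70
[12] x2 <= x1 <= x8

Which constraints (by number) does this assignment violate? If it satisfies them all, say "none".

Violated: 1, 2, and 10.

[1] 3x1 + 3x7 = 3(2) + 3(14) = 48, not 50 — violated.
[2] x7 + x2 = 14 + (-10) = 4, not 7 — violated.
[3] x6 + x1 = 7; 7 mod 6 = 1 — OK.
[4] x6 + x8 + x1 = 5 + 7 + 2 = 14 — OK.
[5] |-10 - (-3)| = 7 — OK.
[6] x6 = 5, x5 = -3; 5 > -3 — OK.
[7] x4 = 15 lies in [15, 19] — OK.
[8] x3 * x1 = -3 * 2 = -6 — OK.
[9] x4 + x2 = 15 + (-10) = 5; 5 ≤ 5 — OK.
[10] x4 * x5 = 15 * (-3) = -45, not -42 — violated.
[11] x2 * x8 = -10 * 7 = -70 — OK.
[12] values -10 <= 2 <= 7 — OK.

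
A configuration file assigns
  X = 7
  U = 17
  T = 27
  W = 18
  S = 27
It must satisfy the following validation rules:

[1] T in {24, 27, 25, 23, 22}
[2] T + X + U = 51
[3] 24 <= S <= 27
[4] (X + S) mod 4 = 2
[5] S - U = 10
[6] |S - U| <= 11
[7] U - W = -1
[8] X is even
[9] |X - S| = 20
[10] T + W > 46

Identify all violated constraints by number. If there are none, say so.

Violated: 8 and 10.

[1] T = 27 is in {24, 27, 25, 23, 22}  OK
[2] T + X + U = 27 + 7 + 17 = 51  OK
[3] S = 27 lies in [24, 27]  OK
[4] X + S = 34; 34 mod 4 = 2  OK
[5] S - U = 27 - 17 = 10  OK
[6] |27 - 17| = 10; 10 ≤ 11  OK
[7] U - W = 17 - 18 = -1  OK
[8] X = 7 is odd  FAIL
[9] |7 - 27| = 20  OK
[10] T + W = 27 + 18 = 45; 45 ≤ 46, bound 46 not met  FAIL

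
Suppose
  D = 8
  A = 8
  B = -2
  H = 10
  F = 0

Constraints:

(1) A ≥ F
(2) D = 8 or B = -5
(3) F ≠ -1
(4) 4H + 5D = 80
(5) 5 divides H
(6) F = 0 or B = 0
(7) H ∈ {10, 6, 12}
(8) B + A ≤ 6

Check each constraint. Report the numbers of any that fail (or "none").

No violations.

(1) A = 8, F = 0; 8 ≥ 0 — OK.
(2) D = 8 = 8 (first disjunct) — OK.
(3) F = 0, and 0 ≠ -1 — OK.
(4) 4H + 5D = 4(10) + 5(8) = 80 — OK.
(5) 10 / 5 = 2, so 5 divides 10 — OK.
(6) F = 0 = 0 (first disjunct) — OK.
(7) H = 10 is in {10, 6, 12} — OK.
(8) B + A = -2 + 8 = 6; 6 ≤ 6 — OK.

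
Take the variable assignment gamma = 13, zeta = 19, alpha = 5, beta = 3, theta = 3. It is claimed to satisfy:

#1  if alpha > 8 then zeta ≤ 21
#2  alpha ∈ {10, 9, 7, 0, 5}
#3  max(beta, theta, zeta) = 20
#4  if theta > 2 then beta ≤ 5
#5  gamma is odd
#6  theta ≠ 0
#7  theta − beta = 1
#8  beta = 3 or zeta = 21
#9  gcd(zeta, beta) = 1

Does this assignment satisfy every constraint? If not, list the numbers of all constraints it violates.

Constraints 3, 7 do not hold.

#1 alpha = 5, not > 8; antecedent false, conditional vacuously true  OK
#2 alpha = 5 is in {10, 9, 7, 0, 5}  OK
#3 max(3, 3, 19) = 19, not 20  FAIL
#4 theta = 3 > 2, so we need beta ≤ 5; beta = 3 ≤ 5  OK
#5 gamma = 13 is odd  OK
#6 theta = 3, and 3 ≠ 0  OK
#7 theta − beta = 3 − 3 = 0, not 1  FAIL
#8 beta = 3 = 3 (first disjunct)  OK
#9 gcd(19, 3) = 1  OK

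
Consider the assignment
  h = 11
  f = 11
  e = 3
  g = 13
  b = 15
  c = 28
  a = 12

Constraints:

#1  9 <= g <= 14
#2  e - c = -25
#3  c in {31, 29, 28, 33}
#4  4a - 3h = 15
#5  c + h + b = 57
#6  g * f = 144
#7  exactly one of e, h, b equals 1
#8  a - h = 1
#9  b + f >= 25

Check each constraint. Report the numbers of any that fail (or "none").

#1 g = 13 lies in [9, 14]  true
#2 e - c = 3 - 28 = -25  true
#3 c = 28 is in {31, 29, 28, 33}  true
#4 4a - 3h = 4(12) - 3(11) = 15  true
#5 c + h + b = 28 + 11 + 15 = 54, not 57  false
#6 g * f = 13 * 11 = 143, not 144  false
#7 e=3, h=11, b=15; 0 of them equal 1, not exactly one  false
#8 a - h = 12 - 11 = 1  true
#9 b + f = 15 + 11 = 26; 26 ≥ 25  true

The assignment fails constraints 5, 6, and 7.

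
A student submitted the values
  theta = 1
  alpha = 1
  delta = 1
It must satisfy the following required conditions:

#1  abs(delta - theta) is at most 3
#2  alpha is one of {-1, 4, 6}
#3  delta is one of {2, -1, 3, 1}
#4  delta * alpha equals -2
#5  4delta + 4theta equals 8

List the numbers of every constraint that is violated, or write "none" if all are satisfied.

#1 abs(1 - 1) = 0; 0 ≤ 3  true
#2 alpha = 1 is not in {-1, 4, 6}  false
#3 delta = 1 is in {2, -1, 3, 1}  true
#4 delta * alpha = 1 * 1 = 1, not -2  false
#5 4delta + 4theta = 4(1) + 4(1) = 8  true

No — constraints 2, 4 are not satisfied.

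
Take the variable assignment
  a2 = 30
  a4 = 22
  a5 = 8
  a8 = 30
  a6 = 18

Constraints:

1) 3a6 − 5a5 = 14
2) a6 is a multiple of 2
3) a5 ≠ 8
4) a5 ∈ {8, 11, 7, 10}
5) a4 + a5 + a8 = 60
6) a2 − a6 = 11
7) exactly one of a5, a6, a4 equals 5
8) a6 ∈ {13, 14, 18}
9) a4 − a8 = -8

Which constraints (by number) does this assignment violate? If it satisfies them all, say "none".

1) 3a6 − 5a5 = 3(18) − 5(8) = 14  ✓
2) 18 / 2 = 9, so 2 divides 18  ✓
3) a5 = 8, but 8 is required to differ  ✗
4) a5 = 8 is in {8, 11, 7, 10}  ✓
5) a4 + a5 + a8 = 22 + 8 + 30 = 60  ✓
6) a2 − a6 = 30 − 18 = 12, not 11  ✗
7) a5=8, a6=18, a4=22; 0 of them equal 5, not exactly one  ✗
8) a6 = 18 is in {13, 14, 18}  ✓
9) a4 − a8 = 22 − 30 = -8  ✓

Constraints 3, 6, and 7 do not hold.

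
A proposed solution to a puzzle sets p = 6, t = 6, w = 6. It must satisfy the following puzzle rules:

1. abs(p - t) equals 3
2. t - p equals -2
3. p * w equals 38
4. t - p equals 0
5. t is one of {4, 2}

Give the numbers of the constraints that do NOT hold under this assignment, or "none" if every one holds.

1. abs(6 - 6) = 0, not 3  ✘
2. t - p = 6 - 6 = 0, not -2  ✘
3. p * w = 6 * 6 = 36, not 38  ✘
4. t - p = 6 - 6 = 0  ✔
5. t = 6 is not in {4, 2}  ✘

Constraints 1, 2, 3, and 5 do not hold.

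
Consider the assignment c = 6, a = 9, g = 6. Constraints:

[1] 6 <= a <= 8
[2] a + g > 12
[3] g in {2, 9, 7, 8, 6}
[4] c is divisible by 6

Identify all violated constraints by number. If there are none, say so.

The assignment fails constraint 1.

[1] a = 9 is outside [6, 8] — violated.
[2] a + g = 9 + 6 = 15; 15 > 12 — OK.
[3] g = 6 is in {2, 9, 7, 8, 6} — OK.
[4] 6 / 6 = 1, so 6 divides 6 — OK.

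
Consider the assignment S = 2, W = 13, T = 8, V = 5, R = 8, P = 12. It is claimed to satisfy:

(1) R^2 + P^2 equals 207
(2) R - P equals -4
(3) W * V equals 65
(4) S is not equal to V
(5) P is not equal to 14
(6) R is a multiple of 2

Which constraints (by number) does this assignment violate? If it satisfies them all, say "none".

The assignment fails constraint 1.

(1) R^2 + P^2 = 8^2 + 12^2 = 64 + 144 = 208, not 207  fails
(2) R - P = 8 - 12 = -4  holds
(3) W * V = 13 * 5 = 65  holds
(4) S = 2, V = 5; distinct  holds
(5) P = 12, and 12 ≠ 14  holds
(6) 8 / 2 = 4, so 2 divides 8  holds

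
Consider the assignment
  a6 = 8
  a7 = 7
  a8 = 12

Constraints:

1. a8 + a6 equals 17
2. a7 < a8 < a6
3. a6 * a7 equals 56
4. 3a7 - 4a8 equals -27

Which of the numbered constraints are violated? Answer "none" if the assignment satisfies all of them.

1. a8 + a6 = 12 + 8 = 20, not 17  FAIL
2. values 7, 12, 8; a8 = 12 is not < a6 = 8  FAIL
3. a6 * a7 = 8 * 7 = 56  OK
4. 3a7 - 4a8 = 3(7) - 4(12) = -27  OK

Constraints 1 and 2 are violated.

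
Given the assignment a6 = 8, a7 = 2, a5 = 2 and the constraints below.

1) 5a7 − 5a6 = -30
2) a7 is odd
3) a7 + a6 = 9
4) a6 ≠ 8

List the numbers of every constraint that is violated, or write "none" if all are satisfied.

1) 5a7 − 5a6 = 5(2) − 5(8) = -30 — OK.
2) a7 = 2 is even — violated.
3) a7 + a6 = 2 + 8 = 10, not 9 — violated.
4) a6 = 8, but 8 is required to differ — violated.

No — constraints 2, 3, 4 are not satisfied.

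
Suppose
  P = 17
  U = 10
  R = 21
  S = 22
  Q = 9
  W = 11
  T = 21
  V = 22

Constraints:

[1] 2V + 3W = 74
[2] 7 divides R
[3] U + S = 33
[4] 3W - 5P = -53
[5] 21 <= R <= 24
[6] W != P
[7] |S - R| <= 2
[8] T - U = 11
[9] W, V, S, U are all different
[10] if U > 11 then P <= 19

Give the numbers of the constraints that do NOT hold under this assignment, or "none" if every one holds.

Constraints 1, 3, 4, and 9 are violated.

[1] 2V + 3W = 2(22) + 3(11) = 77, not 74  false
[2] 21 / 7 = 3, so 7 divides 21  true
[3] U + S = 10 + 22 = 32, not 33  false
[4] 3W - 5P = 3(11) - 5(17) = -52, not -53  false
[5] R = 21 lies in [21, 24]  true
[6] W = 11, P = 17; distinct  true
[7] |22 - 21| = 1; 1 ≤ 2  true
[8] T - U = 21 - 10 = 11  true
[9] V = S = 22, not all different  false
[10] U = 10, not > 11; antecedent false, conditional vacuously true  true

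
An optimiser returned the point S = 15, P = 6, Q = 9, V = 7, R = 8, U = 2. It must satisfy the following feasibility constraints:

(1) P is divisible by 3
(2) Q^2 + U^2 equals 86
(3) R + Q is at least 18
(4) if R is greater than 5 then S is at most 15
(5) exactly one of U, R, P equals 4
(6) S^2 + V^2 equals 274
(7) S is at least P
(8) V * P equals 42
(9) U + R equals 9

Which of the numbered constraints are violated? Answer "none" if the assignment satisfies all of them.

(1) 6 / 3 = 2, so 3 divides 6  holds
(2) Q^2 + U^2 = 9^2 + 2^2 = 81 + 4 = 85, not 86  fails
(3) R + Q = 8 + 9 = 17; 17 < 18, bound 18 not met  fails
(4) R = 8 > 5, so we need S ≤ 15; S = 15 ≤ 15  holds
(5) U=2, R=8, P=6; 0 of them equal 4, not exactly one  fails
(6) S^2 + V^2 = 15^2 + 7^2 = 225 + 49 = 274  holds
(7) S = 15, P = 6; 15 ≥ 6  holds
(8) V * P = 7 * 6 = 42  holds
(9) U + R = 2 + 8 = 10, not 9  fails

The assignment fails constraints 2, 3, 5, and 9.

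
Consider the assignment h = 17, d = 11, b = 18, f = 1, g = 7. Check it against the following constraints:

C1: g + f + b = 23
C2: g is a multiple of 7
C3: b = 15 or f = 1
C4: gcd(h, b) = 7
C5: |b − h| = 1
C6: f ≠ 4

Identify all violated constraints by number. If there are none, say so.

The assignment fails constraints 1 and 4.

C1: g + f + b = 7 + 1 + 18 = 26, not 23  no
C2: 7 / 7 = 1, so 7 divides 7  yes
C3: b = 18 ≠ 15, but f = 1 = 1 (second disjunct)  yes
C4: gcd(17, 18) = 1, not 7  no
C5: |18 − 17| = 1  yes
C6: f = 1, and 1 ≠ 4  yes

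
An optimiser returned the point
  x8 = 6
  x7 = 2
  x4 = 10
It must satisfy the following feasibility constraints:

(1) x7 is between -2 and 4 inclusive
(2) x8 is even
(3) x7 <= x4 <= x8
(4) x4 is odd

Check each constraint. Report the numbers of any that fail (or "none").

No — constraints 3 and 4 are not satisfied.

(1) x7 = 2 lies in [-2, 4]  OK
(2) x8 = 6 is even  OK
(3) values 2, 10, 6; x4 = 10 is not <= x8 = 6  FAIL
(4) x4 = 10 is even  FAIL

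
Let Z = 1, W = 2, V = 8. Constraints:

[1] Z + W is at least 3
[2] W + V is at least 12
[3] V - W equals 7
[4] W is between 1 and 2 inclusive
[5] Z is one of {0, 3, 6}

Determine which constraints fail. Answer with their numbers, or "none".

No — constraints 2, 3, and 5 are not satisfied.

[1] Z + W = 1 + 2 = 3; 3 ≥ 3  ✔
[2] W + V = 2 + 8 = 10; 10 < 12, bound 12 not met  ✘
[3] V - W = 8 - 2 = 6, not 7  ✘
[4] W = 2 lies in [1, 2]  ✔
[5] Z = 1 is not in {0, 3, 6}  ✘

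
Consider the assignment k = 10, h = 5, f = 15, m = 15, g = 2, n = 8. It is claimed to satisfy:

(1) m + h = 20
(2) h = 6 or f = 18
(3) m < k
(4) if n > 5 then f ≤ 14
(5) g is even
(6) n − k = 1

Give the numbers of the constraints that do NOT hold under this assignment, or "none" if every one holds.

(1) m + h = 15 + 5 = 20  holds
(2) h = 5 ≠ 6 and f = 15 ≠ 18; both disjuncts false  fails
(3) m = 15, k = 10; 15 ≥ 10 (want <)  fails
(4) n = 8 > 5, so we need f ≤ 14; but f = 15 > 14  fails
(5) g = 2 is even  holds
(6) n − k = 8 − 10 = -2, not 1  fails

Violated: 2, 3, 4, 6.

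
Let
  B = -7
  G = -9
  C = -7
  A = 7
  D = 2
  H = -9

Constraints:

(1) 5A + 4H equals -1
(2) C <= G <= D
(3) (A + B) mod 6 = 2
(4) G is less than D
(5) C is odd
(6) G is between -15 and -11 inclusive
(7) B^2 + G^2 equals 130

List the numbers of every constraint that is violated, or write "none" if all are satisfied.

No — constraints 2, 3, 6 are not satisfied.

(1) 5A + 4H = 5(7) + 4(-9) = -1 — OK.
(2) values -7, -9, 2; C = -7 is not <= G = -9 — violated.
(3) A + B = 0; 0 mod 6 = 0, not 2 — violated.
(4) G = -9, D = 2; -9 < 2 — OK.
(5) C = -7 is odd — OK.
(6) G = -9 is outside [-15, -11] — violated.
(7) B^2 + G^2 = (-7)^2 + (-9)^2 = 49 + 81 = 130 — OK.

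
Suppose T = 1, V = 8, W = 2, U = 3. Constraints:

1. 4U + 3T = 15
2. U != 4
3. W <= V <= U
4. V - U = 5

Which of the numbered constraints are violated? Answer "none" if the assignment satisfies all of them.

1. 4U + 3T = 4(3) + 3(1) = 15 — holds.
2. U = 3, and 3 ≠ 4 — holds.
3. values 2, 8, 3; V = 8 is not <= U = 3 — does not hold.
4. V - U = 8 - 3 = 5 — holds.

Violated: 3.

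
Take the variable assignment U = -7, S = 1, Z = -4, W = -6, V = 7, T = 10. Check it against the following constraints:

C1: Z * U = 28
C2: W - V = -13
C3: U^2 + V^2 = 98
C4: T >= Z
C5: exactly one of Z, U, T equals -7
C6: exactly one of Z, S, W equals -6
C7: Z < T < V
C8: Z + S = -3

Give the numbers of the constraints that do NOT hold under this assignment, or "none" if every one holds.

The assignment fails constraint 7.

C1: Z * U = -4 * (-7) = 28 — satisfied.
C2: W - V = -6 - 7 = -13 — satisfied.
C3: U^2 + V^2 = (-7)^2 + 7^2 = 49 + 49 = 98 — satisfied.
C4: T = 10, Z = -4; 10 ≥ -4 — satisfied.
C5: Z=-4, U=-7, T=10; 1 of them equals -7 — satisfied.
C6: Z=-4, S=1, W=-6; 1 of them equals -6 — satisfied.
C7: values -4, 10, 7; T = 10 is not < V = 7 — violated.
C8: Z + S = -4 + 1 = -3 — satisfied.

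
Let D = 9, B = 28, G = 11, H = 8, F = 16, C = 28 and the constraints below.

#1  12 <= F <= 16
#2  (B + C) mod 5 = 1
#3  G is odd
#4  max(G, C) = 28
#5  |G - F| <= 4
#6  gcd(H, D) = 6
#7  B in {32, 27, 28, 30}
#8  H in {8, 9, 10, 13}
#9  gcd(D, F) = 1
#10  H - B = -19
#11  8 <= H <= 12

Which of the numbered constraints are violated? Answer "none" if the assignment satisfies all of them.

Constraints 5, 6, and 10 do not hold.

#1 F = 16 lies in [12, 16] — satisfied.
#2 B + C = 56; 56 mod 5 = 1 — satisfied.
#3 G = 11 is odd — satisfied.
#4 max(11, 28) = 28 — satisfied.
#5 |11 - 16| = 5; 5 > 4, exceeds bound 4 — violated.
#6 gcd(8, 9) = 1, not 6 — violated.
#7 B = 28 is in {32, 27, 28, 30} — satisfied.
#8 H = 8 is in {8, 9, 10, 13} — satisfied.
#9 gcd(9, 16) = 1 — satisfied.
#10 H - B = 8 - 28 = -20, not -19 — violated.
#11 H = 8 lies in [8, 12] — satisfied.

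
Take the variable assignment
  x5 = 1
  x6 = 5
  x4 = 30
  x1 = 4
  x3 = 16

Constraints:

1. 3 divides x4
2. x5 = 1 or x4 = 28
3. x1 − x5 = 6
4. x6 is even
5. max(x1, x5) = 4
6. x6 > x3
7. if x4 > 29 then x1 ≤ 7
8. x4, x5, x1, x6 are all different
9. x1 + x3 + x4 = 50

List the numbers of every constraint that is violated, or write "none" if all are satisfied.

The assignment fails constraints 3, 4, 6.

1. 30 / 3 = 10, so 3 divides 30 — holds.
2. x5 = 1 = 1 (first disjunct) — holds.
3. x1 − x5 = 4 − 1 = 3, not 6 — does not hold.
4. x6 = 5 is odd — does not hold.
5. max(4, 1) = 4 — holds.
6. x6 = 5, x3 = 16; 5 ≤ 16 (want >) — does not hold.
7. x4 = 30 > 29, so we need x1 ≤ 7; x1 = 4 ≤ 7 — holds.
8. values 30, 1, 4, 5 are pairwise distinct — holds.
9. x1 + x3 + x4 = 4 + 16 + 30 = 50 — holds.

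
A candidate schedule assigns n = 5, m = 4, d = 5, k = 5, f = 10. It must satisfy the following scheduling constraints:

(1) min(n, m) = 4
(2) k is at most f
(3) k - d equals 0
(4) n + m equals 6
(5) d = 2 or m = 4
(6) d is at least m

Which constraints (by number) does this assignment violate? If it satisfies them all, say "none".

(1) min(5, 4) = 4 — holds.
(2) k = 5, f = 10; 5 ≤ 10 — holds.
(3) k - d = 5 - 5 = 0 — holds.
(4) n + m = 5 + 4 = 9, not 6 — fails.
(5) d = 5 ≠ 2, but m = 4 = 4 (second disjunct) — holds.
(6) d = 5, m = 4; 5 ≥ 4 — holds.

No — constraint 4 is not satisfied.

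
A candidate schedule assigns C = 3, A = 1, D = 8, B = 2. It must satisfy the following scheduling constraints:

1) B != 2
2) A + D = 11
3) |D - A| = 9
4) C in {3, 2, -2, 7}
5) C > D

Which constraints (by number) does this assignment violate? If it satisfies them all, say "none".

Constraints 1, 2, 3, and 5 are violated.

1) B = 2, but 2 is required to differ — violated.
2) A + D = 1 + 8 = 9, not 11 — violated.
3) |8 - 1| = 7, not 9 — violated.
4) C = 3 is in {3, 2, -2, 7} — OK.
5) C = 3, D = 8; 3 ≤ 8 (want >) — violated.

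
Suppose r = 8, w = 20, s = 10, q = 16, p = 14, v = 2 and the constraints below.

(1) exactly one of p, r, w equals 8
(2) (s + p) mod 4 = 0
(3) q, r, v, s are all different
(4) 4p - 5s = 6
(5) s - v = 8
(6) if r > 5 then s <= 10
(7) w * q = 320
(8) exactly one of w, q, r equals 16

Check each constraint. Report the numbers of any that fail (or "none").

The assignment satisfies every constraint.

(1) p=14, r=8, w=20; 1 of them equals 8 — OK.
(2) s + p = 24; 24 mod 4 = 0 — OK.
(3) values 16, 8, 2, 10 are pairwise distinct — OK.
(4) 4p - 5s = 4(14) - 5(10) = 6 — OK.
(5) s - v = 10 - 2 = 8 — OK.
(6) r = 8 > 5, so we need s ≤ 10; s = 10 ≤ 10 — OK.
(7) w * q = 20 * 16 = 320 — OK.
(8) w=20, q=16, r=8; 1 of them equals 16 — OK.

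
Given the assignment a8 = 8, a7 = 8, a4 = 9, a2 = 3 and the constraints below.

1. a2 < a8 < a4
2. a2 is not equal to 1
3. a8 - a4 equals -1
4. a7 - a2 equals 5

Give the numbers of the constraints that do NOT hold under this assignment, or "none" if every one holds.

No violations.

1. values 3 < 8 < 9 — OK.
2. a2 = 3, and 3 ≠ 1 — OK.
3. a8 - a4 = 8 - 9 = -1 — OK.
4. a7 - a2 = 8 - 3 = 5 — OK.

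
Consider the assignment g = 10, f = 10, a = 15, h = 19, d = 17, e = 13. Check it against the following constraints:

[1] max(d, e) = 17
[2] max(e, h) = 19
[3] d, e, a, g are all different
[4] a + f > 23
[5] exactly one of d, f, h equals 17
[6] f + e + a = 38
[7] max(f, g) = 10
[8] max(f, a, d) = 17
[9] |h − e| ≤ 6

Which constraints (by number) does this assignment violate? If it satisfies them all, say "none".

[1] max(17, 13) = 17 — holds.
[2] max(13, 19) = 19 — holds.
[3] values 17, 13, 15, 10 are pairwise distinct — holds.
[4] a + f = 15 + 10 = 25; 25 > 23 — holds.
[5] d=17, f=10, h=19; 1 of them equals 17 — holds.
[6] f + e + a = 10 + 13 + 15 = 38 — holds.
[7] max(10, 10) = 10 — holds.
[8] max(10, 15, 17) = 17 — holds.
[9] |19 − 13| = 6; 6 ≤ 6 — holds.

No violations.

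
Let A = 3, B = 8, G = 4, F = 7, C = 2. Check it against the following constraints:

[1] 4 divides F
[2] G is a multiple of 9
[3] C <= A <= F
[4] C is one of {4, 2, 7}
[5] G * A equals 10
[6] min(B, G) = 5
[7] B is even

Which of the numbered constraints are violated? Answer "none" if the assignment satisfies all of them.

[1] 7 = 4*1 + 3, so 4 does not divide 7 — does not hold.
[2] 4 = 9*0 + 4, so 9 does not divide 4 — does not hold.
[3] values 2 <= 3 <= 7 — holds.
[4] C = 2 is in {4, 2, 7} — holds.
[5] G * A = 4 * 3 = 12, not 10 — does not hold.
[6] min(8, 4) = 4, not 5 — does not hold.
[7] B = 8 is even — holds.

Constraints 1, 2, 5, 6 are violated.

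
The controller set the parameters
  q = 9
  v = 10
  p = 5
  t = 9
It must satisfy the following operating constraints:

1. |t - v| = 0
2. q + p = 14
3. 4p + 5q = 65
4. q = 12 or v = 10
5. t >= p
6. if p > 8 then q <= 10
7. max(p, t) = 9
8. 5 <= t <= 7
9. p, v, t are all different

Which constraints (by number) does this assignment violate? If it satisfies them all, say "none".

1. |9 - 10| = 1, not 0 — fails.
2. q + p = 9 + 5 = 14 — holds.
3. 4p + 5q = 4(5) + 5(9) = 65 — holds.
4. q = 9 ≠ 12, but v = 10 = 10 (second disjunct) — holds.
5. t = 9, p = 5; 9 ≥ 5 — holds.
6. p = 5, not > 8; antecedent false, conditional vacuously true — holds.
7. max(5, 9) = 9 — holds.
8. t = 9 is outside [5, 7] — fails.
9. values 5, 10, 9 are pairwise distinct — holds.

Constraints 1, 8 are violated.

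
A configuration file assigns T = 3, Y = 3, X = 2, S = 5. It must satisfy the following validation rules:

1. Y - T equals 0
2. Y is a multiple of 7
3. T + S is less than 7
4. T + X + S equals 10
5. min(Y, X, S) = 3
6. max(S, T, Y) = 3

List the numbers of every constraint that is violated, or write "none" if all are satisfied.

No — constraints 2, 3, 5, and 6 are not satisfied.

1. Y - T = 3 - 3 = 0 — holds.
2. 3 = 7*0 + 3, so 7 does not divide 3 — fails.
3. T + S = 3 + 5 = 8; 8 ≥ 7, bound 7 not met — fails.
4. T + X + S = 3 + 2 + 5 = 10 — holds.
5. min(3, 2, 5) = 2, not 3 — fails.
6. max(5, 3, 3) = 5, not 3 — fails.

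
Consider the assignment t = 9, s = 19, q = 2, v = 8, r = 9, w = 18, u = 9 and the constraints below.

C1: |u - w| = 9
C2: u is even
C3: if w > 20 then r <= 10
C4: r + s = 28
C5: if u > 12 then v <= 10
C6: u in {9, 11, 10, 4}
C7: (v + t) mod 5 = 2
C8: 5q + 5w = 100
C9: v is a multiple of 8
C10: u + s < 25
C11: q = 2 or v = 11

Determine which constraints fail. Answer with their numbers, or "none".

C1: |9 - 18| = 9  ✓
C2: u = 9 is odd  ✗
C3: w = 18, not > 20; antecedent false, conditional vacuously true  ✓
C4: r + s = 9 + 19 = 28  ✓
C5: u = 9, not > 12; antecedent false, conditional vacuously true  ✓
C6: u = 9 is in {9, 11, 10, 4}  ✓
C7: v + t = 17; 17 mod 5 = 2  ✓
C8: 5q + 5w = 5(2) + 5(18) = 100  ✓
C9: 8 / 8 = 1, so 8 divides 8  ✓
C10: u + s = 9 + 19 = 28; 28 ≥ 25, bound 25 not met  ✗
C11: q = 2 = 2 (first disjunct)  ✓

Constraints 2 and 10 are violated.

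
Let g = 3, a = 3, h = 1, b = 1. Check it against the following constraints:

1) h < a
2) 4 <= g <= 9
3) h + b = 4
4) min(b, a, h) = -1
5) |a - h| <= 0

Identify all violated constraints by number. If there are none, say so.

1) h = 1, a = 3; 1 < 3 — OK.
2) g = 3 is outside [4, 9] — violated.
3) h + b = 1 + 1 = 2, not 4 — violated.
4) min(1, 3, 1) = 1, not -1 — violated.
5) |3 - 1| = 2; 2 > 0, exceeds bound 0 — violated.

No — constraints 2, 3, 4, 5 are not satisfied.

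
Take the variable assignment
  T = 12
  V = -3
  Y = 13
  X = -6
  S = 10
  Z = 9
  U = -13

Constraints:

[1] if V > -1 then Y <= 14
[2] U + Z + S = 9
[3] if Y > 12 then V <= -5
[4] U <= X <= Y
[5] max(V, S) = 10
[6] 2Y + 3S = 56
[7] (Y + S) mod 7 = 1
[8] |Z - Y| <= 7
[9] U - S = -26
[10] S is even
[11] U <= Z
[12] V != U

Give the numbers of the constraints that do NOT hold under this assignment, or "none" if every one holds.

Constraints 2, 3, 7, and 9 do not hold.

[1] V = -3, not > -1; antecedent false, conditional vacuously true — OK.
[2] U + Z + S = -13 + 9 + 10 = 6, not 9 — violated.
[3] Y = 13 > 12, so we need V ≤ -5; but V = -3 > -5 — violated.
[4] values -13 <= -6 <= 13 — OK.
[5] max(-3, 10) = 10 — OK.
[6] 2Y + 3S = 2(13) + 3(10) = 56 — OK.
[7] Y + S = 23; 23 mod 7 = 2, not 1 — violated.
[8] |9 - 13| = 4; 4 ≤ 7 — OK.
[9] U - S = -13 - 10 = -23, not -26 — violated.
[10] S = 10 is even — OK.
[11] U = -13, Z = 9; -13 ≤ 9 — OK.
[12] V = -3, U = -13; distinct — OK.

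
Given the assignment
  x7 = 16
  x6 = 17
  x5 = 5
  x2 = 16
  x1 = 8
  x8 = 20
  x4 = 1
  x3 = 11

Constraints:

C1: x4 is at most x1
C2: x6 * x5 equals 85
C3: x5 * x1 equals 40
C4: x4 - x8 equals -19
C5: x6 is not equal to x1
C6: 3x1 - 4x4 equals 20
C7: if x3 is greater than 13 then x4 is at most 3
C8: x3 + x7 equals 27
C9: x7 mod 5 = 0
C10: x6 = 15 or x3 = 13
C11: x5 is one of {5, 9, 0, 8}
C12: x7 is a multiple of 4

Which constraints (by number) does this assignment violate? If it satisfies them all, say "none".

C1: x4 = 1, x1 = 8; 1 ≤ 8 — satisfied.
C2: x6 * x5 = 17 * 5 = 85 — satisfied.
C3: x5 * x1 = 5 * 8 = 40 — satisfied.
C4: x4 - x8 = 1 - 20 = -19 — satisfied.
C5: x6 = 17, x1 = 8; distinct — satisfied.
C6: 3x1 - 4x4 = 3(8) - 4(1) = 20 — satisfied.
C7: x3 = 11, not > 13; antecedent false, conditional vacuously true — satisfied.
C8: x3 + x7 = 11 + 16 = 27 — satisfied.
C9: 16 mod 5 = 1, not 0 — violated.
C10: x6 = 17 ≠ 15 and x3 = 11 ≠ 13; both disjuncts false — violated.
C11: x5 = 5 is in {5, 9, 0, 8} — satisfied.
C12: 16 / 4 = 4, so 4 divides 16 — satisfied.

The assignment fails constraints 9 and 10.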